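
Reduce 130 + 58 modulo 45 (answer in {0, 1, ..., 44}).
8

Reduce the summands first: 130 ≡ 40, 58 ≡ 13 (mod 45), so 130 + 58 ≡ 40 + 13 (mod 45). 40 + 13 = 53; 53 = 1·45 + 8, so (130 + 58) mod 45 = 8.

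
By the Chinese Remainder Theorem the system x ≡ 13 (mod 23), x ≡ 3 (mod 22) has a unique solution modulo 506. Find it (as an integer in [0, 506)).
The moduli 23, 22 are pairwise coprime, so by the CRT there is a unique solution mod 23·22 = 506.
Solve by successive substitution. Start with x ≡ 13 (mod 23).
  Combine with x ≡ 3 (mod 22): write x = 13 + 23·t and require 13 + 23·t ≡ 3 (mod 22), i.e. 23·t ≡ 3 − 13 ≡ 12 (mod 22). Since 23^(−1) ≡ 1 (mod 22) (23 ≡ 1 (mod 22)), t ≡ 1·12 ≡ 12 (mod 22). So x ≡ 13 + 23·12 = 289 (mod 506).
Unique solution in [0, 506): x = 289.

Final answer: x ≡ 289 (mod 506); the representative in [0, 506) is 289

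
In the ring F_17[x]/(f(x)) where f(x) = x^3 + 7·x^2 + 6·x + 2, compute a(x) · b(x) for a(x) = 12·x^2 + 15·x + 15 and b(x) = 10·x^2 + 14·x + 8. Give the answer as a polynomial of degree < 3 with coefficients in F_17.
a · b ≡ 7·x^2 + 9·x + 8 (mod f(x))

Multiply as integer polynomials: a · b = 120·x^4 + 318·x^3 + 456·x^2 + 330·x + 120. Reducing coefficients mod 17: a · b ≡ x^4 + 12·x^3 + 14·x^2 + 7·x + 1. Now divide by f(x) = x^3 + 7·x^2 + 6·x + 2 in F_17[x], eliminating the leading term at each step:
  leading term x^4: subtract (x)·f(x) = x^4 + 7·x^3 + 6·x^2 + 2·x, leaving 5·x^3 + 8·x^2 + 5·x + 1 (coefficients mod 17)
  leading term 5·x^3: subtract (5)·f(x) = 5·x^3 + x^2 + 13·x + 10, leaving 7·x^2 + 9·x + 8 (coefficients mod 17)
The degree is now < 3, so this is the remainder. Hence a · b ≡ 7·x^2 + 9·x + 8 in F_17[x]/(f).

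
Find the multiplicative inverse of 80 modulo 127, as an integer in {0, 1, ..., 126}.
80^(−1) ≡ 27 (mod 127)

Apply the extended Euclidean algorithm to (127, 80), tracking rows (r, s, t) with s·127 + t·80 = r. Each division r_prev = q·r_cur + r_new produces the new row as (previous row) − q·(current row):
  row A: (127, 1, 0)   [1·127 + 0·80 = 127]
  row B: (80, 0, 1)   [0·127 + 1·80 = 80]
  127 = 1·80 + 47   → row C = row A − 1·row B = (47, 1, −1)   [check: 1·127 − 1·80 = 47]
  80 = 1·47 + 33   → row D = row B − 1·row C = (33, −1, 2)   [check: −1·127 + 2·80 = 33]
  47 = 1·33 + 14   → row E = row C − 1·row D = (14, 2, −3)   [check: 2·127 − 3·80 = 14]
  33 = 2·14 + 5   → row F = row D − 2·row E = (5, −5, 8)   [check: −5·127 + 8·80 = 5]
  14 = 2·5 + 4   → row G = row E − 2·row F = (4, 12, −19)   [check: 12·127 − 19·80 = 4]
  5 = 1·4 + 1   → row H = row F − 1·row G = (1, −17, 27)   [check: −17·127 + 27·80 = 1]
  4 = 4·1 + 0   → remainder 0, stop. gcd = 1 (last nonzero row H).
The gcd is 1, so 80 is invertible mod 127. The last nonzero row gives −17·127 + 27·80 = 1, so t = 27. So 80^(−1) ≡ 27 (mod 127). Verify: 80 · 27 = 2160 ≡ 1 (mod 127). ✓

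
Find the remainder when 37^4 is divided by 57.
1

Use repeated squaring. Binary(4) = 100. Walk through the bits of the exponent 4 left-to-right: at each bit after the leading one, square the running value, then multiply by 37 if the bit is 1 (always reducing mod 57):
  bit 1 = 1 (leading): start with 37.
  bit 2 = 0: square 37^2 = 1369 ≡ 1 (mod 57).
  bit 3 = 0: square 1^2 = 1 (mod 57).
Final value: 37^4 ≡ 1 (mod 57).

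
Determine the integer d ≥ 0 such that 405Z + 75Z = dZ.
(405, 75) = (15); d = 15

In the PID Z, (a, b) is generated by gcd(a, b). Compute gcd(405, 75) with the extended Euclidean algorithm, tracking rows (r, s, t) with s·405 + t·75 = r:
  row A: (405, 1, 0)   [1·405 + 0·75 = 405]
  row B: (75, 0, 1)   [0·405 + 1·75 = 75]
  405 = 5·75 + 30   → row C = row A − 5·row B = (30, 1, −5)   [check: 1·405 − 5·75 = 30]
  75 = 2·30 + 15   → row D = row B − 2·row C = (15, −2, 11)   [check: −2·405 + 11·75 = 15]
  30 = 2·15 + 0   → remainder 0, stop. gcd = 15 (last nonzero row D).
So gcd(405, 75) = 15, with Bézout identity −2·405 + 11·75 = 15. Containment (⊇): the Bézout identity exhibits 15 as an element of (405, 75), giving (15) ⊆ (405, 75). Containment (⊆): since 15 | 405 and 15 | 75 (405 = 15·27, 75 = 15·5), every Z-linear combination of 405 and 75 is divisible by 15, so (405, 75) ⊆ (15). Therefore (405, 75) = (15), d = 15.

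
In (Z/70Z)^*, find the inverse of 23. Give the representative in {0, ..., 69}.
23^(−1) ≡ 67 (mod 70)

Apply the extended Euclidean algorithm to (70, 23), tracking rows (r, s, t) with s·70 + t·23 = r. Each division r_prev = q·r_cur + r_new produces the new row as (previous row) − q·(current row):
  row A: (70, 1, 0)   [1·70 + 0·23 = 70]
  row B: (23, 0, 1)   [0·70 + 1·23 = 23]
  70 = 3·23 + 1   → row C = row A − 3·row B = (1, 1, −3)   [check: 1·70 − 3·23 = 1]
  23 = 23·1 + 0   → remainder 0, stop. gcd = 1 (last nonzero row C).
The gcd is 1, so 23 is invertible mod 70. The last nonzero row gives 1·70 − 3·23 = 1, so t = −3. So 23^(−1) ≡ −3 ≡ 67 (mod 70). Verify: 23 · 67 = 1541 ≡ 1 (mod 70). ✓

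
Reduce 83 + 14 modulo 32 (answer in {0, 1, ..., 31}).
Reduce the summands first: 83 ≡ 19 (mod 32), so 83 + 14 ≡ 19 + 14 (mod 32). 19 + 14 = 33; 33 = 1·32 + 1, so (83 + 14) mod 32 = 1.

Final answer: 1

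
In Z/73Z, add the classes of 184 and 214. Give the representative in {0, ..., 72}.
Reduce the summands first: 184 ≡ 38, 214 ≡ 68 (mod 73), so 184 + 214 ≡ 38 + 68 (mod 73). 38 + 68 = 106; 106 = 1·73 + 33, so (184 + 214) mod 73 = 33.

Final answer: 33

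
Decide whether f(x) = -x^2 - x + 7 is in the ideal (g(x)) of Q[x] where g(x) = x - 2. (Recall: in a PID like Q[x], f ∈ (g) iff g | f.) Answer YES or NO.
NO

In Q[x] the ideal (g) consists of all multiples of g, so f ∈ (g) iff g | f, i.e. iff the remainder of f on division by g is 0. Divide f by g (g is monic, so eliminate the leading term of the running remainder at each step):
  leading term -x^2: subtract (-x)·g(x) = -x^2 + 2·x, leaving 7 - 3·x
  leading term -3·x: subtract (-3)·g(x) = 6 - 3·x, leaving 1
The remainder r(x) = 1 ≠ 0 (and deg r < deg g), so g ∤ f, i.e. f ∉ (g).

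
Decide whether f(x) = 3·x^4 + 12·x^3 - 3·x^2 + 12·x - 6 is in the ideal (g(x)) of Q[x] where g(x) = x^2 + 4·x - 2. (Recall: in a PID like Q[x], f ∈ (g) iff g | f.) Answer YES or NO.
In Q[x] the ideal (g) consists of all multiples of g, so f ∈ (g) iff g | f, i.e. iff the remainder of f on division by g is 0. Divide f by g (g is monic, so eliminate the leading term of the running remainder at each step):
  leading term 3·x^4: subtract (3·x^2)·g(x) = 3·x^4 + 12·x^3 - 6·x^2, leaving 3·x^2 + 12·x - 6
  leading term 3·x^2: subtract (3)·g(x) = 3·x^2 + 12·x - 6, leaving 0
The remainder is 0, so f(x) = g(x) · h(x) with h(x) = 3·x^2 + 3. Hence g | f, i.e. f ∈ (g).

Final answer: YES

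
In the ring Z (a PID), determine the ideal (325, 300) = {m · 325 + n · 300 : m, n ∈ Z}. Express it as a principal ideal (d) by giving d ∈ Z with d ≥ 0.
In the PID Z, (a, b) is generated by gcd(a, b). Compute gcd(325, 300) with the extended Euclidean algorithm, tracking rows (r, s, t) with s·325 + t·300 = r:
  row A: (325, 1, 0)   [1·325 + 0·300 = 325]
  row B: (300, 0, 1)   [0·325 + 1·300 = 300]
  325 = 1·300 + 25   → row C = row A − 1·row B = (25, 1, −1)   [check: 1·325 − 1·300 = 25]
  300 = 12·25 + 0   → remainder 0, stop. gcd = 25 (last nonzero row C).
So gcd(325, 300) = 25, with Bézout identity 1·325 − 1·300 = 25. Containment (⊇): the Bézout identity exhibits 25 as an element of (325, 300), giving (25) ⊆ (325, 300). Containment (⊆): since 25 | 325 and 25 | 300 (325 = 25·13, 300 = 25·12), every Z-linear combination of 325 and 300 is divisible by 25, so (325, 300) ⊆ (25). Therefore (325, 300) = (25), d = 25.

Final answer: (325, 300) = (25); d = 25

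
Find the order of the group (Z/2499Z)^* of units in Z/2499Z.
|(Z/2499Z)^*| = 1344

(Z/2499Z)^* consists of the classes a with gcd(a, 2499) = 1, so its order is φ(2499). φ is multiplicative, with φ(p^e) = p^e − p^(e−1). Factorise 2499 = 3 · 7^2 · 17. Then
  φ(2499) = (3 − 1) · (7^2 − 7^1) · (17 − 1) = 2 · 42 · 16 = 1344.
Thus |(Z/2499Z)^*| = 1344.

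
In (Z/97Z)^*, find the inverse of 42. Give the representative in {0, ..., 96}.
42^(−1) ≡ 67 (mod 97)

Apply the extended Euclidean algorithm to (97, 42), tracking rows (r, s, t) with s·97 + t·42 = r. Each division r_prev = q·r_cur + r_new produces the new row as (previous row) − q·(current row):
  row A: (97, 1, 0)   [1·97 + 0·42 = 97]
  row B: (42, 0, 1)   [0·97 + 1·42 = 42]
  97 = 2·42 + 13   → row C = row A − 2·row B = (13, 1, −2)   [check: 1·97 − 2·42 = 13]
  42 = 3·13 + 3   → row D = row B − 3·row C = (3, −3, 7)   [check: −3·97 + 7·42 = 3]
  13 = 4·3 + 1   → row E = row C − 4·row D = (1, 13, −30)   [check: 13·97 − 30·42 = 1]
  3 = 3·1 + 0   → remainder 0, stop. gcd = 1 (last nonzero row E).
The gcd is 1, so 42 is invertible mod 97. The last nonzero row gives 13·97 − 30·42 = 1, so t = −30. So 42^(−1) ≡ −30 ≡ 67 (mod 97). Verify: 42 · 67 = 2814 ≡ 1 (mod 97). ✓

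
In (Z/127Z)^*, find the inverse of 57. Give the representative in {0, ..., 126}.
Apply the extended Euclidean algorithm to (127, 57), tracking rows (r, s, t) with s·127 + t·57 = r. Each division r_prev = q·r_cur + r_new produces the new row as (previous row) − q·(current row):
  row A: (127, 1, 0)   [1·127 + 0·57 = 127]
  row B: (57, 0, 1)   [0·127 + 1·57 = 57]
  127 = 2·57 + 13   → row C = row A − 2·row B = (13, 1, −2)   [check: 1·127 − 2·57 = 13]
  57 = 4·13 + 5   → row D = row B − 4·row C = (5, −4, 9)   [check: −4·127 + 9·57 = 5]
  13 = 2·5 + 3   → row E = row C − 2·row D = (3, 9, −20)   [check: 9·127 − 20·57 = 3]
  5 = 1·3 + 2   → row F = row D − 1·row E = (2, −13, 29)   [check: −13·127 + 29·57 = 2]
  3 = 1·2 + 1   → row G = row E − 1·row F = (1, 22, −49)   [check: 22·127 − 49·57 = 1]
  2 = 2·1 + 0   → remainder 0, stop. gcd = 1 (last nonzero row G).
The gcd is 1, so 57 is invertible mod 127. The last nonzero row gives 22·127 − 49·57 = 1, so t = −49. So 57^(−1) ≡ −49 ≡ 78 (mod 127). Verify: 57 · 78 = 4446 ≡ 1 (mod 127). ✓

Final answer: 57^(−1) ≡ 78 (mod 127)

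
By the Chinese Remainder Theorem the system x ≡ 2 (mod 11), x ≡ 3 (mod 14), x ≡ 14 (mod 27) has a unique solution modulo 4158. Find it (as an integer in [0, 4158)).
x ≡ 3335 (mod 4158); the representative in [0, 4158) is 3335

The moduli 11, 14, 27 are pairwise coprime, so by the CRT there is a unique solution mod 11·14·27 = 4158.
Solve by successive substitution. Start with x ≡ 2 (mod 11).
  Combine with x ≡ 3 (mod 14): write x = 2 + 11·t and require 2 + 11·t ≡ 3 (mod 14), i.e. 11·t ≡ 3 − 2 ≡ 1 (mod 14). Since 11^(−1) ≡ 9 (mod 14), t ≡ 9·1 ≡ 9 (mod 14). So x ≡ 2 + 11·9 = 101 (mod 154).
  Combine with x ≡ 14 (mod 27): write x = 101 + 154·t and require 101 + 154·t ≡ 14 (mod 27), i.e. 154·t ≡ 14 − 101 ≡ 21 (mod 27). Since 154^(−1) ≡ 10 (mod 27) (154 ≡ 19 (mod 27)), t ≡ 10·21 ≡ 21 (mod 27). So x ≡ 101 + 154·21 = 3335 (mod 4158).
Unique solution in [0, 4158): x = 3335.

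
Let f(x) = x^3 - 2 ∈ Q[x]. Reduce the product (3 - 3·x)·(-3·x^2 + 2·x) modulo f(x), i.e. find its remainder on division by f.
a · b ≡ -15·x^2 + 6·x + 18 (mod f(x))

First multiply in Q[x] without reducing: a · b = 9·x^3 - 15·x^2 + 6·x. Now divide by f(x) = x^3 - 2, eliminating the leading term at each step:
  leading term 9·x^3: subtract (9)·f(x) = 9·x^3 - 18, leaving -15·x^2 + 6·x + 18
The degree is now < 3, so this is the remainder. Hence a · b ≡ -15·x^2 + 6·x + 18 in Q[x]/(f).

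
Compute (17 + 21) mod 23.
15

Both summands are already reduced mod 23. 17 + 21 = 38; 38 = 1·23 + 15, so (17 + 21) mod 23 = 15.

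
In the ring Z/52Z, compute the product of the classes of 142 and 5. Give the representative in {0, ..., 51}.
Reduce the factors first: 142 ≡ 38 (mod 52), so 142 · 5 ≡ 38 · 5 (mod 52). 38 · 5 = 190. Dividing by 52: 190 = 3·52 + 34. So (142 · 5) mod 52 = 34.

Final answer: 34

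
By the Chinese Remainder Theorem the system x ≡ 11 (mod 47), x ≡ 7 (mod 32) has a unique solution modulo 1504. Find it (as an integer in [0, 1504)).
x ≡ 199 (mod 1504); the representative in [0, 1504) is 199

The moduli 47, 32 are pairwise coprime, so by the CRT there is a unique solution mod 47·32 = 1504.
Solve by successive substitution. Start with x ≡ 11 (mod 47).
  Combine with x ≡ 7 (mod 32): write x = 11 + 47·t and require 11 + 47·t ≡ 7 (mod 32), i.e. 47·t ≡ 7 − 11 ≡ 28 (mod 32). Since 47^(−1) ≡ 15 (mod 32) (47 ≡ 15 (mod 32)), t ≡ 15·28 ≡ 4 (mod 32). So x ≡ 11 + 47·4 = 199 (mod 1504).
Unique solution in [0, 1504): x = 199.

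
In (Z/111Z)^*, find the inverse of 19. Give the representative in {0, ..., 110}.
Apply the extended Euclidean algorithm to (111, 19), tracking rows (r, s, t) with s·111 + t·19 = r. Each division r_prev = q·r_cur + r_new produces the new row as (previous row) − q·(current row):
  row A: (111, 1, 0)   [1·111 + 0·19 = 111]
  row B: (19, 0, 1)   [0·111 + 1·19 = 19]
  111 = 5·19 + 16   → row C = row A − 5·row B = (16, 1, −5)   [check: 1·111 − 5·19 = 16]
  19 = 1·16 + 3   → row D = row B − 1·row C = (3, −1, 6)   [check: −1·111 + 6·19 = 3]
  16 = 5·3 + 1   → row E = row C − 5·row D = (1, 6, −35)   [check: 6·111 − 35·19 = 1]
  3 = 3·1 + 0   → remainder 0, stop. gcd = 1 (last nonzero row E).
The gcd is 1, so 19 is invertible mod 111. The last nonzero row gives 6·111 − 35·19 = 1, so t = −35. So 19^(−1) ≡ −35 ≡ 76 (mod 111). Verify: 19 · 76 = 1444 ≡ 1 (mod 111). ✓

Final answer: 19^(−1) ≡ 76 (mod 111)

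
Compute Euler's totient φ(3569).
φ(3569) = 3444

φ is multiplicative, with φ(p^e) = p^e − p^(e−1). Factorise 3569 = 43 · 83. Then
  φ(3569) = (43 − 1) · (83 − 1) = 42 · 82 = 3444.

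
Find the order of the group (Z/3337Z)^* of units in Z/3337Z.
|(Z/3337Z)^*| = 3220

(Z/3337Z)^* consists of the classes a with gcd(a, 3337) = 1, so its order is φ(3337). φ is multiplicative, with φ(p^e) = p^e − p^(e−1). Factorise 3337 = 47 · 71. Then
  φ(3337) = (47 − 1) · (71 − 1) = 46 · 70 = 3220.
Thus |(Z/3337Z)^*| = 3220.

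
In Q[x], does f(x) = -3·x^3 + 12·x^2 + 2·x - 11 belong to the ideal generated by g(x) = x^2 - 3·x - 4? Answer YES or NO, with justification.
In Q[x] the ideal (g) consists of all multiples of g, so f ∈ (g) iff g | f, i.e. iff the remainder of f on division by g is 0. Divide f by g (g is monic, so eliminate the leading term of the running remainder at each step):
  leading term -3·x^3: subtract (-3·x)·g(x) = -3·x^3 + 9·x^2 + 12·x, leaving 3·x^2 - 10·x - 11
  leading term 3·x^2: subtract (3)·g(x) = 3·x^2 - 9·x - 12, leaving 1 - x
The remainder r(x) = 1 - x ≠ 0 (and deg r < deg g), so g ∤ f, i.e. f ∉ (g).

Final answer: NO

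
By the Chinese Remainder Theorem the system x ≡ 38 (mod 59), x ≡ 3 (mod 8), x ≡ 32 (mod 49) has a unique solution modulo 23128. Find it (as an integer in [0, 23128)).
The moduli 59, 8, 49 are pairwise coprime, so by the CRT there is a unique solution mod 59·8·49 = 23128.
Solve by successive substitution. Start with x ≡ 38 (mod 59).
  Combine with x ≡ 3 (mod 8): write x = 38 + 59·t and require 38 + 59·t ≡ 3 (mod 8), i.e. 59·t ≡ 3 − 38 ≡ 5 (mod 8). Since 59^(−1) ≡ 3 (mod 8) (59 ≡ 3 (mod 8)), t ≡ 3·5 ≡ 7 (mod 8). So x ≡ 38 + 59·7 = 451 (mod 472).
  Combine with x ≡ 32 (mod 49): write x = 451 + 472·t and require 451 + 472·t ≡ 32 (mod 49), i.e. 472·t ≡ 32 − 451 ≡ 22 (mod 49). Since 472^(−1) ≡ 19 (mod 49) (472 ≡ 31 (mod 49)), t ≡ 19·22 ≡ 26 (mod 49). So x ≡ 451 + 472·26 = 12723 (mod 23128).
Unique solution in [0, 23128): x = 12723.

Final answer: x ≡ 12723 (mod 23128); the representative in [0, 23128) is 12723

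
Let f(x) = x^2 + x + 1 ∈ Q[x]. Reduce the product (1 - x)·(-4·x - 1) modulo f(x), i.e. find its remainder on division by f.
a · b ≡ -7·x - 5 (mod f(x))

First multiply in Q[x] without reducing: a · b = 4·x^2 - 3·x - 1. Now divide by f(x) = x^2 + x + 1, eliminating the leading term at each step:
  leading term 4·x^2: subtract (4)·f(x) = 4·x^2 + 4·x + 4, leaving -7·x - 5
The degree is now < 2, so this is the remainder. Hence a · b ≡ -7·x - 5 in Q[x]/(f).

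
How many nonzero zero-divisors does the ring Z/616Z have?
Z/616Z has 375 nonzero zero-divisors

In Z/616Z each nonzero element is either a unit (gcd with 616 is 1) or a zero-divisor (gcd > 1). The number of units is φ(616): factorise 616 = 2^3 · 7 · 11, so φ(616) = (2^3 − 2^2) · (7 − 1) · (11 − 1) = 4 · 6 · 10 = 240. The nonzero elements number 616 − 1 = 615. Hence the nonzero zero-divisors number 615 − 240 = 375.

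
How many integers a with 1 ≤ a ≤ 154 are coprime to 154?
The number of a ∈ {1, ..., 154} with gcd(a, 154) = 1 is by definition Euler's totient φ(154). φ is multiplicative, with φ(p^e) = p^e − p^(e−1). Factorise 154 = 2 · 7 · 11. Then
  φ(154) = (2 − 1) · (7 − 1) · (11 − 1) = 1 · 6 · 10 = 60.
So there are 60 such integers.

Final answer: 60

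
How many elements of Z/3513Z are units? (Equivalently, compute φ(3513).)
Z/3513Z has φ(3513) = 2340 units

An element a ∈ Z/3513Z is a unit iff gcd(a, 3513) = 1, so the number of units is φ(3513). φ is multiplicative, with φ(p^e) = p^e − p^(e−1). Factorise 3513 = 3 · 1171. Then
  φ(3513) = (3 − 1) · (1171 − 1) = 2 · 1170 = 2340.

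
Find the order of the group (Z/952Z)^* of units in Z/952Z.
|(Z/952Z)^*| = 384

(Z/952Z)^* consists of the classes a with gcd(a, 952) = 1, so its order is φ(952). φ is multiplicative, with φ(p^e) = p^e − p^(e−1). Factorise 952 = 2^3 · 7 · 17. Then
  φ(952) = (2^3 − 2^2) · (7 − 1) · (17 − 1) = 4 · 6 · 16 = 384.
Thus |(Z/952Z)^*| = 384.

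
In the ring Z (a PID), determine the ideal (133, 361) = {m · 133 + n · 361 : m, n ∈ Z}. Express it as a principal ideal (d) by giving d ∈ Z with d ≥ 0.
(133, 361) = (19); d = 19

In the PID Z, (a, b) is generated by gcd(a, b). Compute gcd(361, 133) with the extended Euclidean algorithm, tracking rows (r, s, t) with s·361 + t·133 = r:
  row A: (361, 1, 0)   [1·361 + 0·133 = 361]
  row B: (133, 0, 1)   [0·361 + 1·133 = 133]
  361 = 2·133 + 95   → row C = row A − 2·row B = (95, 1, −2)   [check: 1·361 − 2·133 = 95]
  133 = 1·95 + 38   → row D = row B − 1·row C = (38, −1, 3)   [check: −1·361 + 3·133 = 38]
  95 = 2·38 + 19   → row E = row C − 2·row D = (19, 3, −8)   [check: 3·361 − 8·133 = 19]
  38 = 2·19 + 0   → remainder 0, stop. gcd = 19 (last nonzero row E).
So gcd(133, 361) = 19, with Bézout identity 3·361 − 8·133 = 19. Containment (⊇): the Bézout identity exhibits 19 as an element of (133, 361), giving (19) ⊆ (133, 361). Containment (⊆): since 19 | 133 and 19 | 361 (133 = 19·7, 361 = 19·19), every Z-linear combination of 133 and 361 is divisible by 19, so (133, 361) ⊆ (19). Therefore (133, 361) = (19), d = 19.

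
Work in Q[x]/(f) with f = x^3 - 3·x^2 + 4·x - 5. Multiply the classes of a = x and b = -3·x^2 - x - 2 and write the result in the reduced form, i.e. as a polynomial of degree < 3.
First multiply in Q[x] without reducing: a · b = -3·x^3 - x^2 - 2·x. Now divide by f(x) = x^3 - 3·x^2 + 4·x - 5, eliminating the leading term at each step:
  leading term -3·x^3: subtract (-3)·f(x) = -3·x^3 + 9·x^2 - 12·x + 15, leaving -10·x^2 + 10·x - 15
The degree is now < 3, so this is the remainder. Hence a · b ≡ -10·x^2 + 10·x - 15 in Q[x]/(f).

Final answer: a · b ≡ -10·x^2 + 10·x - 15 (mod f(x))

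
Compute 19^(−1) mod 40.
19^(−1) ≡ 19 (mod 40)

Apply the extended Euclidean algorithm to (40, 19), tracking rows (r, s, t) with s·40 + t·19 = r. Each division r_prev = q·r_cur + r_new produces the new row as (previous row) − q·(current row):
  row A: (40, 1, 0)   [1·40 + 0·19 = 40]
  row B: (19, 0, 1)   [0·40 + 1·19 = 19]
  40 = 2·19 + 2   → row C = row A − 2·row B = (2, 1, −2)   [check: 1·40 − 2·19 = 2]
  19 = 9·2 + 1   → row D = row B − 9·row C = (1, −9, 19)   [check: −9·40 + 19·19 = 1]
  2 = 2·1 + 0   → remainder 0, stop. gcd = 1 (last nonzero row D).
The gcd is 1, so 19 is invertible mod 40. The last nonzero row gives −9·40 + 19·19 = 1, so t = 19. So 19^(−1) ≡ 19 (mod 40). Verify: 19 · 19 = 361 ≡ 1 (mod 40). ✓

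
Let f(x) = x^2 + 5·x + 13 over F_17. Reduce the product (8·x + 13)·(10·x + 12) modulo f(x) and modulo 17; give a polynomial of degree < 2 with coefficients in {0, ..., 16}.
a · b ≡ 13·x (mod f(x))

Multiply as integer polynomials: a · b = 80·x^2 + 226·x + 156. Reducing coefficients mod 17: a · b ≡ 12·x^2 + 5·x + 3. Now divide by f(x) = x^2 + 5·x + 13 in F_17[x], eliminating the leading term at each step:
  leading term 12·x^2: subtract (12)·f(x) = 12·x^2 + 9·x + 3, leaving 13·x (coefficients mod 17)
The degree is now < 2, so this is the remainder. Hence a · b ≡ 13·x in F_17[x]/(f).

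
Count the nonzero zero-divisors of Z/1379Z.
Z/1379Z has 202 nonzero zero-divisors

In Z/1379Z each nonzero element is either a unit (gcd with 1379 is 1) or a zero-divisor (gcd > 1). The number of units is φ(1379): factorise 1379 = 7 · 197, so φ(1379) = (7 − 1) · (197 − 1) = 6 · 196 = 1176. The nonzero elements number 1379 − 1 = 1378. Hence the nonzero zero-divisors number 1378 − 1176 = 202.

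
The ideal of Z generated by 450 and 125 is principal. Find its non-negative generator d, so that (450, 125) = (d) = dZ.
In the PID Z, (a, b) is generated by gcd(a, b). Compute gcd(450, 125) with the extended Euclidean algorithm, tracking rows (r, s, t) with s·450 + t·125 = r:
  row A: (450, 1, 0)   [1·450 + 0·125 = 450]
  row B: (125, 0, 1)   [0·450 + 1·125 = 125]
  450 = 3·125 + 75   → row C = row A − 3·row B = (75, 1, −3)   [check: 1·450 − 3·125 = 75]
  125 = 1·75 + 50   → row D = row B − 1·row C = (50, −1, 4)   [check: −1·450 + 4·125 = 50]
  75 = 1·50 + 25   → row E = row C − 1·row D = (25, 2, −7)   [check: 2·450 − 7·125 = 25]
  50 = 2·25 + 0   → remainder 0, stop. gcd = 25 (last nonzero row E).
So gcd(450, 125) = 25, with Bézout identity 2·450 − 7·125 = 25. Containment (⊇): the Bézout identity exhibits 25 as an element of (450, 125), giving (25) ⊆ (450, 125). Containment (⊆): since 25 | 450 and 25 | 125 (450 = 25·18, 125 = 25·5), every Z-linear combination of 450 and 125 is divisible by 25, so (450, 125) ⊆ (25). Therefore (450, 125) = (25), d = 25.

Final answer: (450, 125) = (25); d = 25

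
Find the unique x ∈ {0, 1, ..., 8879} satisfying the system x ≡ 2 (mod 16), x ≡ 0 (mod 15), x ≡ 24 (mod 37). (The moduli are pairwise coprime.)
x ≡ 690 (mod 8880); the representative in [0, 8880) is 690

The moduli 16, 15, 37 are pairwise coprime, so by the CRT there is a unique solution mod 16·15·37 = 8880.
Solve by successive substitution. Start with x ≡ 2 (mod 16).
  Combine with x ≡ 0 (mod 15): write x = 2 + 16·t and require 2 + 16·t ≡ 0 (mod 15), i.e. 16·t ≡ 0 − 2 ≡ 13 (mod 15). Since 16^(−1) ≡ 1 (mod 15) (16 ≡ 1 (mod 15)), t ≡ 1·13 ≡ 13 (mod 15). So x ≡ 2 + 16·13 = 210 (mod 240).
  Combine with x ≡ 24 (mod 37): write x = 210 + 240·t and require 210 + 240·t ≡ 24 (mod 37), i.e. 240·t ≡ 24 − 210 ≡ 36 (mod 37). Since 240^(−1) ≡ 35 (mod 37) (240 ≡ 18 (mod 37)), t ≡ 35·36 ≡ 2 (mod 37). So x ≡ 210 + 240·2 = 690 (mod 8880).
Unique solution in [0, 8880): x = 690.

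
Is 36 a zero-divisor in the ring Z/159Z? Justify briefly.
gcd(36, 159) = 3 > 1, so 36 is not a unit in Z/159Z. In Z/nZ every nonzero non-unit is a zero-divisor: explicitly, take b = 159/gcd = 53 ≠ 0 (mod 159); then 36·53 = 1908 = 12·159, i.e. 36·53 ≡ 0 (mod 159). So 36 is a zero-divisor.

Final answer: YES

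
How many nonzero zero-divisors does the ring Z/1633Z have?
Z/1633Z has 92 nonzero zero-divisors

In Z/1633Z each nonzero element is either a unit (gcd with 1633 is 1) or a zero-divisor (gcd > 1). The number of units is φ(1633): factorise 1633 = 23 · 71, so φ(1633) = (23 − 1) · (71 − 1) = 22 · 70 = 1540. The nonzero elements number 1633 − 1 = 1632. Hence the nonzero zero-divisors number 1632 − 1540 = 92.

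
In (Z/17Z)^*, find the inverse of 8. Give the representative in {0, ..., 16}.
8^(−1) ≡ 15 (mod 17)

Apply the extended Euclidean algorithm to (17, 8), tracking rows (r, s, t) with s·17 + t·8 = r. Each division r_prev = q·r_cur + r_new produces the new row as (previous row) − q·(current row):
  row A: (17, 1, 0)   [1·17 + 0·8 = 17]
  row B: (8, 0, 1)   [0·17 + 1·8 = 8]
  17 = 2·8 + 1   → row C = row A − 2·row B = (1, 1, −2)   [check: 1·17 − 2·8 = 1]
  8 = 8·1 + 0   → remainder 0, stop. gcd = 1 (last nonzero row C).
The gcd is 1, so 8 is invertible mod 17. The last nonzero row gives 1·17 − 2·8 = 1, so t = −2. So 8^(−1) ≡ −2 ≡ 15 (mod 17). Verify: 8 · 15 = 120 ≡ 1 (mod 17). ✓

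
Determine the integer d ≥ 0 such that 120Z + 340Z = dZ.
In the PID Z, (a, b) is generated by gcd(a, b). Compute gcd(340, 120) with the extended Euclidean algorithm, tracking rows (r, s, t) with s·340 + t·120 = r:
  row A: (340, 1, 0)   [1·340 + 0·120 = 340]
  row B: (120, 0, 1)   [0·340 + 1·120 = 120]
  340 = 2·120 + 100   → row C = row A − 2·row B = (100, 1, −2)   [check: 1·340 − 2·120 = 100]
  120 = 1·100 + 20   → row D = row B − 1·row C = (20, −1, 3)   [check: −1·340 + 3·120 = 20]
  100 = 5·20 + 0   → remainder 0, stop. gcd = 20 (last nonzero row D).
So gcd(120, 340) = 20, with Bézout identity −1·340 + 3·120 = 20. Containment (⊇): the Bézout identity exhibits 20 as an element of (120, 340), giving (20) ⊆ (120, 340). Containment (⊆): since 20 | 120 and 20 | 340 (120 = 20·6, 340 = 20·17), every Z-linear combination of 120 and 340 is divisible by 20, so (120, 340) ⊆ (20). Therefore (120, 340) = (20), d = 20.

Final answer: (120, 340) = (20); d = 20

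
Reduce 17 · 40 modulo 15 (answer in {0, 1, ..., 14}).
Reduce the factors first: 17 ≡ 2, 40 ≡ 10 (mod 15), so 17 · 40 ≡ 2 · 10 (mod 15). 2 · 10 = 20. Dividing by 15: 20 = 1·15 + 5. So (17 · 40) mod 15 = 5.

Final answer: 5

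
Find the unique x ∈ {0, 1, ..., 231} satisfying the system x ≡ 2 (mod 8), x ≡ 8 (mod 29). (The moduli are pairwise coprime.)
x ≡ 66 (mod 232); the representative in [0, 232) is 66

The moduli 8, 29 are pairwise coprime, so by the CRT there is a unique solution mod 8·29 = 232.
Solve by successive substitution. Start with x ≡ 2 (mod 8).
  Combine with x ≡ 8 (mod 29): write x = 2 + 8·t and require 2 + 8·t ≡ 8 (mod 29), i.e. 8·t ≡ 8 − 2 ≡ 6 (mod 29). Since 8^(−1) ≡ 11 (mod 29), t ≡ 11·6 ≡ 8 (mod 29). So x ≡ 2 + 8·8 = 66 (mod 232).
Unique solution in [0, 232): x = 66.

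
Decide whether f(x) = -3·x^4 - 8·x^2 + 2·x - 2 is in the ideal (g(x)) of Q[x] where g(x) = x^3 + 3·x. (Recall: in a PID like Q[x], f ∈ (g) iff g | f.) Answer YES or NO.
In Q[x] the ideal (g) consists of all multiples of g, so f ∈ (g) iff g | f, i.e. iff the remainder of f on division by g is 0. Divide f by g (g is monic, so eliminate the leading term of the running remainder at each step):
  leading term -3·x^4: subtract (-3·x)·g(x) = -3·x^4 - 9·x^2, leaving x^2 + 2·x - 2
The remainder r(x) = x^2 + 2·x - 2 ≠ 0 (and deg r < deg g), so g ∤ f, i.e. f ∉ (g).

Final answer: NO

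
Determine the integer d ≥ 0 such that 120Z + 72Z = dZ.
In the PID Z, (a, b) is generated by gcd(a, b). Compute gcd(120, 72) with the extended Euclidean algorithm, tracking rows (r, s, t) with s·120 + t·72 = r:
  row A: (120, 1, 0)   [1·120 + 0·72 = 120]
  row B: (72, 0, 1)   [0·120 + 1·72 = 72]
  120 = 1·72 + 48   → row C = row A − 1·row B = (48, 1, −1)   [check: 1·120 − 1·72 = 48]
  72 = 1·48 + 24   → row D = row B − 1·row C = (24, −1, 2)   [check: −1·120 + 2·72 = 24]
  48 = 2·24 + 0   → remainder 0, stop. gcd = 24 (last nonzero row D).
So gcd(120, 72) = 24, with Bézout identity −1·120 + 2·72 = 24. Containment (⊇): the Bézout identity exhibits 24 as an element of (120, 72), giving (24) ⊆ (120, 72). Containment (⊆): since 24 | 120 and 24 | 72 (120 = 24·5, 72 = 24·3), every Z-linear combination of 120 and 72 is divisible by 24, so (120, 72) ⊆ (24). Therefore (120, 72) = (24), d = 24.

Final answer: (120, 72) = (24); d = 24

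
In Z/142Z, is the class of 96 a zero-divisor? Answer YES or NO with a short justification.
gcd(96, 142) = 2 > 1, so 96 is not a unit in Z/142Z. In Z/nZ every nonzero non-unit is a zero-divisor: explicitly, take b = 142/gcd = 71 ≠ 0 (mod 142); then 96·71 = 6816 = 48·142, i.e. 96·71 ≡ 0 (mod 142). So 96 is a zero-divisor.

Final answer: YES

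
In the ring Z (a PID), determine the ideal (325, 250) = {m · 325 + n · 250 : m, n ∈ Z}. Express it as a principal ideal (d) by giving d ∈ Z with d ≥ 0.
In the PID Z, (a, b) is generated by gcd(a, b). Compute gcd(325, 250) with the extended Euclidean algorithm, tracking rows (r, s, t) with s·325 + t·250 = r:
  row A: (325, 1, 0)   [1·325 + 0·250 = 325]
  row B: (250, 0, 1)   [0·325 + 1·250 = 250]
  325 = 1·250 + 75   → row C = row A − 1·row B = (75, 1, −1)   [check: 1·325 − 1·250 = 75]
  250 = 3·75 + 25   → row D = row B − 3·row C = (25, −3, 4)   [check: −3·325 + 4·250 = 25]
  75 = 3·25 + 0   → remainder 0, stop. gcd = 25 (last nonzero row D).
So gcd(325, 250) = 25, with Bézout identity −3·325 + 4·250 = 25. Containment (⊇): the Bézout identity exhibits 25 as an element of (325, 250), giving (25) ⊆ (325, 250). Containment (⊆): since 25 | 325 and 25 | 250 (325 = 25·13, 250 = 25·10), every Z-linear combination of 325 and 250 is divisible by 25, so (325, 250) ⊆ (25). Therefore (325, 250) = (25), d = 25.

Final answer: (325, 250) = (25); d = 25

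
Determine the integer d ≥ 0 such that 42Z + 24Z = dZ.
In the PID Z, (a, b) is generated by gcd(a, b). Compute gcd(42, 24) with the extended Euclidean algorithm, tracking rows (r, s, t) with s·42 + t·24 = r:
  row A: (42, 1, 0)   [1·42 + 0·24 = 42]
  row B: (24, 0, 1)   [0·42 + 1·24 = 24]
  42 = 1·24 + 18   → row C = row A − 1·row B = (18, 1, −1)   [check: 1·42 − 1·24 = 18]
  24 = 1·18 + 6   → row D = row B − 1·row C = (6, −1, 2)   [check: −1·42 + 2·24 = 6]
  18 = 3·6 + 0   → remainder 0, stop. gcd = 6 (last nonzero row D).
So gcd(42, 24) = 6, with Bézout identity −1·42 + 2·24 = 6. Containment (⊇): the Bézout identity exhibits 6 as an element of (42, 24), giving (6) ⊆ (42, 24). Containment (⊆): since 6 | 42 and 6 | 24 (42 = 6·7, 24 = 6·4), every Z-linear combination of 42 and 24 is divisible by 6, so (42, 24) ⊆ (6). Therefore (42, 24) = (6), d = 6.

Final answer: (42, 24) = (6); d = 6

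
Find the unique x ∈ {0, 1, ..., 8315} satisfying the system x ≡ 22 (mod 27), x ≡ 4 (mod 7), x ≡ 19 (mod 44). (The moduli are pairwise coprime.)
x ≡ 1075 (mod 8316); the representative in [0, 8316) is 1075

The moduli 27, 7, 44 are pairwise coprime, so by the CRT there is a unique solution mod 27·7·44 = 8316.
Solve by successive substitution. Start with x ≡ 22 (mod 27).
  Combine with x ≡ 4 (mod 7): write x = 22 + 27·t and require 22 + 27·t ≡ 4 (mod 7), i.e. 27·t ≡ 4 − 22 ≡ 3 (mod 7). Since 27^(−1) ≡ 6 (mod 7) (27 ≡ 6 (mod 7)), t ≡ 6·3 ≡ 4 (mod 7). So x ≡ 22 + 27·4 = 130 (mod 189).
  Combine with x ≡ 19 (mod 44): write x = 130 + 189·t and require 130 + 189·t ≡ 19 (mod 44), i.e. 189·t ≡ 19 − 130 ≡ 21 (mod 44). Since 189^(−1) ≡ 17 (mod 44) (189 ≡ 13 (mod 44)), t ≡ 17·21 ≡ 5 (mod 44). So x ≡ 130 + 189·5 = 1075 (mod 8316).
Unique solution in [0, 8316): x = 1075.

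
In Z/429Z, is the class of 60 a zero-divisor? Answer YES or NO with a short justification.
gcd(60, 429) = 3 > 1, so 60 is not a unit in Z/429Z. In Z/nZ every nonzero non-unit is a zero-divisor: explicitly, take b = 429/gcd = 143 ≠ 0 (mod 429); then 60·143 = 8580 = 20·429, i.e. 60·143 ≡ 0 (mod 429). So 60 is a zero-divisor.

Final answer: YES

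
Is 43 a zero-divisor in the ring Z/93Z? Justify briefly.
gcd(43, 93) = 1, so 43 is a unit in Z/93Z (it has a multiplicative inverse). A unit cannot be a zero-divisor: if 43·b ≡ 0 then multiplying both sides by 43^(−1) gives b ≡ 0. So 43 is not a zero-divisor.

Final answer: NO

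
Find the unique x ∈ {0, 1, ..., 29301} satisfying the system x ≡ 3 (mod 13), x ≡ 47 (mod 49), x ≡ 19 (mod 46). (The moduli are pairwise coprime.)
The moduli 13, 49, 46 are pairwise coprime, so by the CRT there is a unique solution mod 13·49·46 = 29302.
Solve by successive substitution. Start with x ≡ 3 (mod 13).
  Combine with x ≡ 47 (mod 49): write x = 3 + 13·t and require 3 + 13·t ≡ 47 (mod 49), i.e. 13·t ≡ 47 − 3 ≡ 44 (mod 49). Since 13^(−1) ≡ 34 (mod 49), t ≡ 34·44 ≡ 26 (mod 49). So x ≡ 3 + 13·26 = 341 (mod 637).
  Combine with x ≡ 19 (mod 46): write x = 341 + 637·t and require 341 + 637·t ≡ 19 (mod 46), i.e. 637·t ≡ 19 − 341 ≡ 0 (mod 46). Since 637^(−1) ≡ 13 (mod 46) (637 ≡ 39 (mod 46)), t ≡ 13·0 ≡ 0 (mod 46). So x ≡ 341 + 637·0 = 341 (mod 29302).
Unique solution in [0, 29302): x = 341.

Final answer: x ≡ 341 (mod 29302); the representative in [0, 29302) is 341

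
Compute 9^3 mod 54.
27

Use repeated squaring. Binary(3) = 11. Walk through the bits of the exponent 3 left-to-right: at each bit after the leading one, square the running value, then multiply by 9 if the bit is 1 (always reducing mod 54):
  bit 1 = 1 (leading): start with 9.
  bit 2 = 1: square 9^2 = 81 ≡ 27; bit is 1, so multiply 27·9 = 243 ≡ 27 (mod 54).
Final value: 9^3 ≡ 27 (mod 54).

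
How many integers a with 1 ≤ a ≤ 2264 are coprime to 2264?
1128

The number of a ∈ {1, ..., 2264} with gcd(a, 2264) = 1 is by definition Euler's totient φ(2264). φ is multiplicative, with φ(p^e) = p^e − p^(e−1). Factorise 2264 = 2^3 · 283. Then
  φ(2264) = (2^3 − 2^2) · (283 − 1) = 4 · 282 = 1128.
So there are 1128 such integers.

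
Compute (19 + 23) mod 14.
Reduce the summands first: 19 ≡ 5, 23 ≡ 9 (mod 14), so 19 + 23 ≡ 5 + 9 (mod 14). 5 + 9 = 14; 14 = 1·14 + 0, so (19 + 23) mod 14 = 0.

Final answer: 0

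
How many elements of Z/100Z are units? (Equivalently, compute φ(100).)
An element a ∈ Z/100Z is a unit iff gcd(a, 100) = 1, so the number of units is φ(100). φ is multiplicative, with φ(p^e) = p^e − p^(e−1). Factorise 100 = 2^2 · 5^2. Then
  φ(100) = (2^2 − 2^1) · (5^2 − 5^1) = 2 · 20 = 40.

Final answer: Z/100Z has φ(100) = 40 units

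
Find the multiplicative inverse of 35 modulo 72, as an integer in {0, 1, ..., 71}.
35^(−1) ≡ 35 (mod 72)

Apply the extended Euclidean algorithm to (72, 35), tracking rows (r, s, t) with s·72 + t·35 = r. Each division r_prev = q·r_cur + r_new produces the new row as (previous row) − q·(current row):
  row A: (72, 1, 0)   [1·72 + 0·35 = 72]
  row B: (35, 0, 1)   [0·72 + 1·35 = 35]
  72 = 2·35 + 2   → row C = row A − 2·row B = (2, 1, −2)   [check: 1·72 − 2·35 = 2]
  35 = 17·2 + 1   → row D = row B − 17·row C = (1, −17, 35)   [check: −17·72 + 35·35 = 1]
  2 = 2·1 + 0   → remainder 0, stop. gcd = 1 (last nonzero row D).
The gcd is 1, so 35 is invertible mod 72. The last nonzero row gives −17·72 + 35·35 = 1, so t = 35. So 35^(−1) ≡ 35 (mod 72). Verify: 35 · 35 = 1225 ≡ 1 (mod 72). ✓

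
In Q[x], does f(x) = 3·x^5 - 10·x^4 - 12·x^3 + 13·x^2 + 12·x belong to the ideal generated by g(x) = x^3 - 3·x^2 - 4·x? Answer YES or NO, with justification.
YES

In Q[x] the ideal (g) consists of all multiples of g, so f ∈ (g) iff g | f, i.e. iff the remainder of f on division by g is 0. Divide f by g (g is monic, so eliminate the leading term of the running remainder at each step):
  leading term 3·x^5: subtract (3·x^2)·g(x) = 3·x^5 - 9·x^4 - 12·x^3, leaving -x^4 + 13·x^2 + 12·x
  leading term -x^4: subtract (-x)·g(x) = -x^4 + 3·x^3 + 4·x^2, leaving -3·x^3 + 9·x^2 + 12·x
  leading term -3·x^3: subtract (-3)·g(x) = -3·x^3 + 9·x^2 + 12·x, leaving 0
The remainder is 0, so f(x) = g(x) · h(x) with h(x) = 3·x^2 - x - 3. Hence g | f, i.e. f ∈ (g).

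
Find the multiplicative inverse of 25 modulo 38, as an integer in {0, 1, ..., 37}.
Apply the extended Euclidean algorithm to (38, 25), tracking rows (r, s, t) with s·38 + t·25 = r. Each division r_prev = q·r_cur + r_new produces the new row as (previous row) − q·(current row):
  row A: (38, 1, 0)   [1·38 + 0·25 = 38]
  row B: (25, 0, 1)   [0·38 + 1·25 = 25]
  38 = 1·25 + 13   → row C = row A − 1·row B = (13, 1, −1)   [check: 1·38 − 1·25 = 13]
  25 = 1·13 + 12   → row D = row B − 1·row C = (12, −1, 2)   [check: −1·38 + 2·25 = 12]
  13 = 1·12 + 1   → row E = row C − 1·row D = (1, 2, −3)   [check: 2·38 − 3·25 = 1]
  12 = 12·1 + 0   → remainder 0, stop. gcd = 1 (last nonzero row E).
The gcd is 1, so 25 is invertible mod 38. The last nonzero row gives 2·38 − 3·25 = 1, so t = −3. So 25^(−1) ≡ −3 ≡ 35 (mod 38). Verify: 25 · 35 = 875 ≡ 1 (mod 38). ✓

Final answer: 25^(−1) ≡ 35 (mod 38)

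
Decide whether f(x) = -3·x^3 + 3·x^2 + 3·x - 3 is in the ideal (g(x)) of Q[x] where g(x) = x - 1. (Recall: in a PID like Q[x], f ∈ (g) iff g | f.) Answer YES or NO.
YES

In Q[x] the ideal (g) consists of all multiples of g, so f ∈ (g) iff g | f, i.e. iff the remainder of f on division by g is 0. Divide f by g (g is monic, so eliminate the leading term of the running remainder at each step):
  leading term -3·x^3: subtract (-3·x^2)·g(x) = -3·x^3 + 3·x^2, leaving 3·x - 3
  leading term 3·x: subtract (3)·g(x) = 3·x - 3, leaving 0
The remainder is 0, so f(x) = g(x) · h(x) with h(x) = 3 - 3·x^2. Hence g | f, i.e. f ∈ (g).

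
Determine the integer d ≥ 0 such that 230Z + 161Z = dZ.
(230, 161) = (23); d = 23

In the PID Z, (a, b) is generated by gcd(a, b). Compute gcd(230, 161) with the extended Euclidean algorithm, tracking rows (r, s, t) with s·230 + t·161 = r:
  row A: (230, 1, 0)   [1·230 + 0·161 = 230]
  row B: (161, 0, 1)   [0·230 + 1·161 = 161]
  230 = 1·161 + 69   → row C = row A − 1·row B = (69, 1, −1)   [check: 1·230 − 1·161 = 69]
  161 = 2·69 + 23   → row D = row B − 2·row C = (23, −2, 3)   [check: −2·230 + 3·161 = 23]
  69 = 3·23 + 0   → remainder 0, stop. gcd = 23 (last nonzero row D).
So gcd(230, 161) = 23, with Bézout identity −2·230 + 3·161 = 23. Containment (⊇): the Bézout identity exhibits 23 as an element of (230, 161), giving (23) ⊆ (230, 161). Containment (⊆): since 23 | 230 and 23 | 161 (230 = 23·10, 161 = 23·7), every Z-linear combination of 230 and 161 is divisible by 23, so (230, 161) ⊆ (23). Therefore (230, 161) = (23), d = 23.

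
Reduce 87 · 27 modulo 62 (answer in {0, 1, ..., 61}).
55

Reduce the factors first: 87 ≡ 25 (mod 62), so 87 · 27 ≡ 25 · 27 (mod 62). 25 · 27 = 675. Dividing by 62: 675 = 10·62 + 55. So (87 · 27) mod 62 = 55.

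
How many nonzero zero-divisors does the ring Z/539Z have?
In Z/539Z each nonzero element is either a unit (gcd with 539 is 1) or a zero-divisor (gcd > 1). The number of units is φ(539): factorise 539 = 7^2 · 11, so φ(539) = (7^2 − 7^1) · (11 − 1) = 42 · 10 = 420. The nonzero elements number 539 − 1 = 538. Hence the nonzero zero-divisors number 538 − 420 = 118.

Final answer: Z/539Z has 118 nonzero zero-divisors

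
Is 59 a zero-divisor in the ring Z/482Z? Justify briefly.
gcd(59, 482) = 1, so 59 is a unit in Z/482Z (it has a multiplicative inverse). A unit cannot be a zero-divisor: if 59·b ≡ 0 then multiplying both sides by 59^(−1) gives b ≡ 0. So 59 is not a zero-divisor.

Final answer: NO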